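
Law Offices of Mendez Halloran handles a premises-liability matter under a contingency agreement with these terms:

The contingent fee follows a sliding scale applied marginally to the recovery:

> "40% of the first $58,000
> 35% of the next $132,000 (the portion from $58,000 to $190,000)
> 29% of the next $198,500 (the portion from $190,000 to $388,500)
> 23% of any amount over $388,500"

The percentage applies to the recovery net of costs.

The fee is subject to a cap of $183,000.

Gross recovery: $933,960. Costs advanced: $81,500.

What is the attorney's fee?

Fee base (net of costs): $933,960 − $81,500 = $852,460
First $58,000 at 40% = $23,200.00
Next $132,000 at 35% = $46,200.00
Next $198,500 at 29% = $57,565.00
Remaining $463,960 at 23% = $106,710.80
Fee: $23,200.00 + $46,200.00 + $57,565.00 + $106,710.80 = $233,675.80
$233,675.80 exceeds the $183,000 cap, so the fee is capped at $183,000.00.

$183,000.00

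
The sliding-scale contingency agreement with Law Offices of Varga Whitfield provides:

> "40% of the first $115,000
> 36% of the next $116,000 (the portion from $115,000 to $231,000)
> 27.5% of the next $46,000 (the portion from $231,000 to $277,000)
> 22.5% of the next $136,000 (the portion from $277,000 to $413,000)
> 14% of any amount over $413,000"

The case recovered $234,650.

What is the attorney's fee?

$88,763.75

First $115,000 at 40% = $46,000.00
Next $116,000 at 36% = $41,760.00
Remaining $3,650 at 27.5% = $1,003.75
Fee: $46,000.00 + $41,760.00 + $1,003.75 = $88,763.75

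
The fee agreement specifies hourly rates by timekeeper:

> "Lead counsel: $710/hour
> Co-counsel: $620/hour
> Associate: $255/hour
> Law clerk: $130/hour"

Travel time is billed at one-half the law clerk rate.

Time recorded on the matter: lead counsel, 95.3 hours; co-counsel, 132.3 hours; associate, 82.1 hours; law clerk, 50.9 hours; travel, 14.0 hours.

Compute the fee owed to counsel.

$178,151.50

Lead counsel: 95.3 × $710 = $67,663.00
Co-counsel: 132.3 × $620 = $82,026.00
Associate: 82.1 × $255 = $20,935.50
Law clerk: 50.9 × $130 = $6,617.00
Subtotal: $67,663.00 + $82,026.00 + $20,935.50 + $6,617.00 = $177,241.50
Travel: 14.0 × ($130 ÷ 2) = 14.0 × $65.00 = $910.00
Total: $177,241.50 + $910.00 = $178,151.50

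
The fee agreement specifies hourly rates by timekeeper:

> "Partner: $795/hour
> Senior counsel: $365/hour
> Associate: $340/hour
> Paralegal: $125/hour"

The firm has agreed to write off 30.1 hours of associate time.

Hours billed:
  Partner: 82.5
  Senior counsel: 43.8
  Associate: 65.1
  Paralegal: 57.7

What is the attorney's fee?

$100,687.00

Partner: 82.5 × $795 = $65,587.50
Senior counsel: 43.8 × $365 = $15,987.00
Associate: 65.1 × $340 = $22,134.00
Paralegal: 57.7 × $125 = $7,212.50
Subtotal: $110,921.00
Write-off: 30.1 × $340 = $10,234.00
Total: $110,921.00 − $10,234.00 = $100,687.00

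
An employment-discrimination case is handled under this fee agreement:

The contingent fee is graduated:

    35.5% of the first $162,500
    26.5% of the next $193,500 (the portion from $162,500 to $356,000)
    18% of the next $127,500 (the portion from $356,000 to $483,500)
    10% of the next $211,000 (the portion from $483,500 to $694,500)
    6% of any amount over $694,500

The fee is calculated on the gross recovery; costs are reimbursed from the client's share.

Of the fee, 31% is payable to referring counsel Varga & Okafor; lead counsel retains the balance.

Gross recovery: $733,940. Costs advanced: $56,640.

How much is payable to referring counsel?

Fee base is the gross recovery, $733,940; costs are reimbursed separately.
First $162,500 at 35.5% = $57,687.50
Next $193,500 at 26.5% = $51,277.50
Next $127,500 at 18% = $22,950.00
Next $211,000 at 10% = $21,100.00
Remaining $39,440 at 6% = $2,366.40
Fee: $57,687.50 + $51,277.50 + $22,950.00 + $21,100.00 + $2,366.40 = $155,381.40
Referral share: 31% of $155,381.40 = $48,168.23; lead counsel retains $155,381.40 − $48,168.23 = $107,213.17.

$48,168.23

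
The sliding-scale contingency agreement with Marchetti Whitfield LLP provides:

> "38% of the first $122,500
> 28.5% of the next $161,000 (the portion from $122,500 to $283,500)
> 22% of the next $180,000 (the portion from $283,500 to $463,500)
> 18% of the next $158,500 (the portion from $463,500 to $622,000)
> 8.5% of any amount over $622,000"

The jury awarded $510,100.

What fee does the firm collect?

$140,423.00

First $122,500 at 38% = $46,550.00
Next $161,000 at 28.5% = $45,885.00
Next $180,000 at 22% = $39,600.00
Remaining $46,600 at 18% = $8,388.00
Fee: $46,550.00 + $45,885.00 + $39,600.00 + $8,388.00 = $140,423.00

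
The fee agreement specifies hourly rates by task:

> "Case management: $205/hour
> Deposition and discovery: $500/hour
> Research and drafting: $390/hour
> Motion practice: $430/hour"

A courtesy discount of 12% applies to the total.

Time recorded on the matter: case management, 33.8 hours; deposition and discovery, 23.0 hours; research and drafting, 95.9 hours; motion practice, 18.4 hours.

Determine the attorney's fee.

$56,092.96

Case management: 33.8 × $205 = $6,929.00
Deposition and discovery: 23.0 × $500 = $11,500.00
Research and drafting: 95.9 × $390 = $37,401.00
Motion practice: 18.4 × $430 = $7,912.00
Subtotal: $63,742.00
Less 12% discount: −$7,649.04
Total: $63,742.00 − $7,649.04 = $56,092.96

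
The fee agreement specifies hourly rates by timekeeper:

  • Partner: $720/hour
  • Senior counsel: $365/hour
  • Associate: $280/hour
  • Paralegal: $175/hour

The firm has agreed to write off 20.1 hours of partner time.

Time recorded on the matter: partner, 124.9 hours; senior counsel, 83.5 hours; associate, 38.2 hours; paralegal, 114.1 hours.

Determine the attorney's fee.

Partner: 124.9 × $720 = $89,928.00
Senior counsel: 83.5 × $365 = $30,477.50
Associate: 38.2 × $280 = $10,696.00
Paralegal: 114.1 × $175 = $19,967.50
Subtotal: $151,069.00
Write-off: 20.1 × $720 = $14,472.00
Total: $151,069.00 − $14,472.00 = $136,597.00

$136,597.00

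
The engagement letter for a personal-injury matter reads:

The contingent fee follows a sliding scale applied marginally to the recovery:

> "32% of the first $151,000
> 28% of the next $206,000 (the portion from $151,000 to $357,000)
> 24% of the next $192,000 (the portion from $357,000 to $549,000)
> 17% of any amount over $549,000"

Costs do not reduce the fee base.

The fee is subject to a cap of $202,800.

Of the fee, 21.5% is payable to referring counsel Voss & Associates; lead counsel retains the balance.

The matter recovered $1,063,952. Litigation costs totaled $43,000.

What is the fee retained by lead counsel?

$159,198.00

Fee base is the gross recovery, $1,063,952; costs are reimbursed separately.
First $151,000 at 32% = $48,320.00
Next $206,000 at 28% = $57,680.00
Next $192,000 at 24% = $46,080.00
Remaining $514,952 at 17% = $87,541.84
Fee: $48,320.00 + $57,680.00 + $46,080.00 + $87,541.84 = $239,621.84
$239,621.84 exceeds the $202,800 cap, so the fee is capped at $202,800.00.
Referral share: 21.5% of $202,800.00 = $43,602.00; lead counsel retains $202,800.00 − $43,602.00 = $159,198.00.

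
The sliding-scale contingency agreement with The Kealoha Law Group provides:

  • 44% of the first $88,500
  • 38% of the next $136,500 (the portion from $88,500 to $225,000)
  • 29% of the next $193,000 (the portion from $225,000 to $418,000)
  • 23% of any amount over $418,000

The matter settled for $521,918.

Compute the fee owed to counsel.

First $88,500 at 44% = $38,940.00
Next $136,500 at 38% = $51,870.00
Next $193,000 at 29% = $55,970.00
Remaining $103,918 at 23% = $23,901.14
Fee: $38,940.00 + $51,870.00 + $55,970.00 + $23,901.14 = $170,681.14

$170,681.14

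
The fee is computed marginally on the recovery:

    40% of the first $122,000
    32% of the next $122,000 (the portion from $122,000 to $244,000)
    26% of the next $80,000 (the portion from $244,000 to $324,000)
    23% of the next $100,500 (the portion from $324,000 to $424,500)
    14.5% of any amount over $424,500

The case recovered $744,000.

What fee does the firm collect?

$178,082.50

First $122,000 at 40% = $48,800.00
Next $122,000 at 32% = $39,040.00
Next $80,000 at 26% = $20,800.00
Next $100,500 at 23% = $23,115.00
Remaining $319,500 at 14.5% = $46,327.50
Fee: $48,800.00 + $39,040.00 + $20,800.00 + $23,115.00 + $46,327.50 = $178,082.50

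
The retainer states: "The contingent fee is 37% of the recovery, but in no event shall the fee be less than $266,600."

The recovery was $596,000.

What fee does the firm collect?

$266,600.00

37% of $596,000 = $220,520.00
That is below the $266,600 minimum, so the minimum applies.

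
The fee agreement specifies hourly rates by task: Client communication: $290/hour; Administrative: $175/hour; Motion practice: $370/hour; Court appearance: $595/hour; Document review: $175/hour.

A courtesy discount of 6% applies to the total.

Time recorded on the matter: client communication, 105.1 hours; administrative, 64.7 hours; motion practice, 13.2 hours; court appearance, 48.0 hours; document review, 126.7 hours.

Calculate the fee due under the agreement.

$91,572.92

Client communication: 105.1 × $290 = $30,479.00
Administrative: 64.7 × $175 = $11,322.50
Motion practice: 13.2 × $370 = $4,884.00
Court appearance: 48.0 × $595 = $28,560.00
Document review: 126.7 × $175 = $22,172.50
Subtotal: $97,418.00
Less 6% discount: −$5,845.08
Total: $97,418.00 − $5,845.08 = $91,572.92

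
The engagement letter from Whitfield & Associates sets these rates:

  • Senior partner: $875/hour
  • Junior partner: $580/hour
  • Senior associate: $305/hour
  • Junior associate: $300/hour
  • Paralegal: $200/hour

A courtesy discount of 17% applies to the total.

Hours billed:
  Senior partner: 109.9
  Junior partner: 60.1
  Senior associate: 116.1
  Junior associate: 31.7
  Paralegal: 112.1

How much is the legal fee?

Senior partner: 109.9 × $875 = $96,162.50
Junior partner: 60.1 × $580 = $34,858.00
Senior associate: 116.1 × $305 = $35,410.50
Junior associate: 31.7 × $300 = $9,510.00
Paralegal: 112.1 × $200 = $22,420.00
Subtotal: $198,361.00
Less 17% discount: −$33,721.37
Total: $198,361.00 − $33,721.37 = $164,639.63

$164,639.63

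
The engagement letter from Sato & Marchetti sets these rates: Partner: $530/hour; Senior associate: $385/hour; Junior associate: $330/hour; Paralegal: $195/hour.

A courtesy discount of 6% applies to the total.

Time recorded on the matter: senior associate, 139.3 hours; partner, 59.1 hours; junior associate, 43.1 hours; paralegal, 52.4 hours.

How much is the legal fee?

Partner: 59.1 × $530 = $31,323.00
Senior associate: 139.3 × $385 = $53,630.50
Junior associate: 43.1 × $330 = $14,223.00
Paralegal: 52.4 × $195 = $10,218.00
Subtotal: $109,394.50
Less 6% discount: −$6,563.67
Total: $109,394.50 − $6,563.67 = $102,830.83

$102,830.83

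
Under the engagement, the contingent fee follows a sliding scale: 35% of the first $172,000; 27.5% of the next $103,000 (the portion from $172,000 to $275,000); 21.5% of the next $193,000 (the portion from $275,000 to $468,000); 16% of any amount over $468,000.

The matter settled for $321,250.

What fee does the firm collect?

First $172,000 at 35% = $60,200.00
Next $103,000 at 27.5% = $28,325.00
Remaining $46,250 at 21.5% = $9,943.75
Fee: $60,200.00 + $28,325.00 + $9,943.75 = $98,468.75

$98,468.75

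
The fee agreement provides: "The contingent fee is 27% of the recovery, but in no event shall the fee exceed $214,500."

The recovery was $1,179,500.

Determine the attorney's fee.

27% of $1,179,500 = $318,465.00
That exceeds the $214,500 cap, so the fee is capped at $214,500.

$214,500.00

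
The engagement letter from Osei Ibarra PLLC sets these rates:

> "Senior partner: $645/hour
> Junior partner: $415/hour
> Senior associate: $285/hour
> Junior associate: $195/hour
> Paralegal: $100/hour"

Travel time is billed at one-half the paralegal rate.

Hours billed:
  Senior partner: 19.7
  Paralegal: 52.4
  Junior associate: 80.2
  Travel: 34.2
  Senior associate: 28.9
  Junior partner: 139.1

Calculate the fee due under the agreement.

Senior partner: 19.7 × $645 = $12,706.50
Junior partner: 139.1 × $415 = $57,726.50
Senior associate: 28.9 × $285 = $8,236.50
Junior associate: 80.2 × $195 = $15,639.00
Paralegal: 52.4 × $100 = $5,240.00
Subtotal: $12,706.50 + $57,726.50 + $8,236.50 + $15,639.00 + $5,240.00 = $99,548.50
Travel: 34.2 × ($100 ÷ 2) = 34.2 × $50.00 = $1,710.00
Total: $99,548.50 + $1,710.00 = $101,258.50

$101,258.50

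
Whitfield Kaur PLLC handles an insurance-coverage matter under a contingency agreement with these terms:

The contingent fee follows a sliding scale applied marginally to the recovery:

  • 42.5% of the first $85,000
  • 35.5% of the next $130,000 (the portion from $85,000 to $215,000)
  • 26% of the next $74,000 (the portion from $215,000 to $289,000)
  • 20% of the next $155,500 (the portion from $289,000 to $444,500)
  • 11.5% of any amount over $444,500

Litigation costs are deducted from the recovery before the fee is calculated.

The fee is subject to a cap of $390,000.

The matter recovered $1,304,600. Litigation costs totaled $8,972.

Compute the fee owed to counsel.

Fee base (net of costs): $1,304,600 − $8,972 = $1,295,628
First $85,000 at 42.5% = $36,125.00
Next $130,000 at 35.5% = $46,150.00
Next $74,000 at 26% = $19,240.00
Next $155,500 at 20% = $31,100.00
Remaining $851,128 at 11.5% = $97,879.72
Fee: $36,125.00 + $46,150.00 + $19,240.00 + $31,100.00 + $97,879.72 = $230,494.72
$230,494.72 is under the $390,000 cap.

$230,494.72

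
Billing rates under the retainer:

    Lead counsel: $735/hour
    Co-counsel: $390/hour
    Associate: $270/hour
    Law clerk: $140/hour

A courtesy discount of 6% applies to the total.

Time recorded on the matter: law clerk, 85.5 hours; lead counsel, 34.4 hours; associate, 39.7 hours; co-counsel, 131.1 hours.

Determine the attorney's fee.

$93,155.88

Lead counsel: 34.4 × $735 = $25,284.00
Co-counsel: 131.1 × $390 = $51,129.00
Associate: 39.7 × $270 = $10,719.00
Law clerk: 85.5 × $140 = $11,970.00
Subtotal: $99,102.00
Less 6% discount: −$5,946.12
Total: $99,102.00 − $5,946.12 = $93,155.88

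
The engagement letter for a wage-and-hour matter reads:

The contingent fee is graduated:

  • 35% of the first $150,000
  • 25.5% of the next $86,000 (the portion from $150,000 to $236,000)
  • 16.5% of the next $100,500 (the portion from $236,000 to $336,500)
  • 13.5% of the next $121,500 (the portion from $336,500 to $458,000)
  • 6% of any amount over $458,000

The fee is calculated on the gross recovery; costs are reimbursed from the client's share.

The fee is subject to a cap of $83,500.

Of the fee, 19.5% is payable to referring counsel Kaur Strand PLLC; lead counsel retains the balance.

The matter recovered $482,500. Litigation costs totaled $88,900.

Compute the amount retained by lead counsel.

Fee base is the gross recovery, $482,500; costs are reimbursed separately.
First $150,000 at 35% = $52,500.00
Next $86,000 at 25.5% = $21,930.00
Next $100,500 at 16.5% = $16,582.50
Next $121,500 at 13.5% = $16,402.50
Remaining $24,500 at 6% = $1,470.00
Fee: $52,500.00 + $21,930.00 + $16,582.50 + $16,402.50 + $1,470.00 = $108,885.00
$108,885.00 exceeds the $83,500 cap, so the fee is capped at $83,500.00.
Referral share: 19.5% of $83,500.00 = $16,282.50; lead counsel retains $83,500.00 − $16,282.50 = $67,217.50.

$67,217.50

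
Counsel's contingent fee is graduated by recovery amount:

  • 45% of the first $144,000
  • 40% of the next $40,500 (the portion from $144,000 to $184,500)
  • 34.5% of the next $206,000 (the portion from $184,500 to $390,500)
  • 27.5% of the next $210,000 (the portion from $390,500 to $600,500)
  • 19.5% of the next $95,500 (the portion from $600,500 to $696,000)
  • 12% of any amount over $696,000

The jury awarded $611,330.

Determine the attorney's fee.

$211,931.85

First $144,000 at 45% = $64,800.00
Next $40,500 at 40% = $16,200.00
Next $206,000 at 34.5% = $71,070.00
Next $210,000 at 27.5% = $57,750.00
Remaining $10,830 at 19.5% = $2,111.85
Fee: $64,800.00 + $16,200.00 + $71,070.00 + $57,750.00 + $2,111.85 = $211,931.85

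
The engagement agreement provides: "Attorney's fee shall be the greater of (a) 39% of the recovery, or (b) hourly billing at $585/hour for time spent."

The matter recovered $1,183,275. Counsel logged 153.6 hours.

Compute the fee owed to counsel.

(a) 39% of $1,183,275 = $461,477.25
(b) 153.6 × $585 = $89,856.00
The greater is (a): $461,477.25.

$461,477.25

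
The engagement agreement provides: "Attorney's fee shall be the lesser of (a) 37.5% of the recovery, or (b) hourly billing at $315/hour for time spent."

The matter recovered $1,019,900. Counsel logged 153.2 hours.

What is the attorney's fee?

(a) 37.5% of $1,019,900 = $382,462.50
(b) 153.2 × $315 = $48,258.00
The lesser is (b): $48,258.00.

$48,258.00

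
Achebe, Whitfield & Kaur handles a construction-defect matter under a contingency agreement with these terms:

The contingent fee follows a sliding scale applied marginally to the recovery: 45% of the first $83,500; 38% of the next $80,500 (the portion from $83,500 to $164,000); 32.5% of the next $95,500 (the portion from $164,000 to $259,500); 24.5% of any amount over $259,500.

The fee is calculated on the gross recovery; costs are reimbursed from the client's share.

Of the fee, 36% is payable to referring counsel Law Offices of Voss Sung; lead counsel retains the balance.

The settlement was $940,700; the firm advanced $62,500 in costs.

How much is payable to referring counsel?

$95,794.74

Fee base is the gross recovery, $940,700; costs are reimbursed separately.
First $83,500 at 45% = $37,575.00
Next $80,500 at 38% = $30,590.00
Next $95,500 at 32.5% = $31,037.50
Remaining $681,200 at 24.5% = $166,894.00
Fee: $37,575.00 + $30,590.00 + $31,037.50 + $166,894.00 = $266,096.50
Referral share: 36% of $266,096.50 = $95,794.74; lead counsel retains $266,096.50 − $95,794.74 = $170,301.76.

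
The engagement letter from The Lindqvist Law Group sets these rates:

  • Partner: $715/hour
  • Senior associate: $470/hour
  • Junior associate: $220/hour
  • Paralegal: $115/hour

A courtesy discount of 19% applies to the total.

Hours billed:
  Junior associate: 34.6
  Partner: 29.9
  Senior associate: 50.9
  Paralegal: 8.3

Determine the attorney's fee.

$43,633.08

Partner: 29.9 × $715 = $21,378.50
Senior associate: 50.9 × $470 = $23,923.00
Junior associate: 34.6 × $220 = $7,612.00
Paralegal: 8.3 × $115 = $954.50
Subtotal: $53,868.00
Less 19% discount: −$10,234.92
Total: $53,868.00 − $10,234.92 = $43,633.08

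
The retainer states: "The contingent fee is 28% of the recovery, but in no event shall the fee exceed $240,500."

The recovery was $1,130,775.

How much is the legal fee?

$240,500.00

28% of $1,130,775 = $316,617.00
That exceeds the $240,500 cap, so the fee is capped at $240,500.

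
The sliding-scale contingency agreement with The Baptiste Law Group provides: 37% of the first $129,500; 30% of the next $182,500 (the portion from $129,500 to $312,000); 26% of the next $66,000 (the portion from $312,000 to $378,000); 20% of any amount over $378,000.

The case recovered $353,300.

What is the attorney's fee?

$113,403.00

First $129,500 at 37% = $47,915.00
Next $182,500 at 30% = $54,750.00
Remaining $41,300 at 26% = $10,738.00
Fee: $47,915.00 + $54,750.00 + $10,738.00 = $113,403.00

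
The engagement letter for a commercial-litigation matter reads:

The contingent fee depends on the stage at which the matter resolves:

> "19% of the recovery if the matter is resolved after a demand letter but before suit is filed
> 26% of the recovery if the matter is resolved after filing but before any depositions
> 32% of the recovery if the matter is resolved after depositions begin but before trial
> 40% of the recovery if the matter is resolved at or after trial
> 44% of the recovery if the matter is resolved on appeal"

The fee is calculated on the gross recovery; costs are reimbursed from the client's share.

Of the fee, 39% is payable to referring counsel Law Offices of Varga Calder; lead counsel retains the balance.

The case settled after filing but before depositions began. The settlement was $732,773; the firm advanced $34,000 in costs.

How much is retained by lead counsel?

Fee base is the gross recovery, $732,773; costs are reimbursed separately.
The matter settled after filing but before depositions began, so the 26% rate applies.
$732,773 × 26% = $190,520.98
Referral share: 39% of $190,520.98 = $74,303.18; lead counsel retains $190,520.98 − $74,303.18 = $116,217.80.

$116,217.80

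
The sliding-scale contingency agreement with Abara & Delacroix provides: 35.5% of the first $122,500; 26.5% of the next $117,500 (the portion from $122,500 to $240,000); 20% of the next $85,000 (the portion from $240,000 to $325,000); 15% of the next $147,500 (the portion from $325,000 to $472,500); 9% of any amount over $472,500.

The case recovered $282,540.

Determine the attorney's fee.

First $122,500 at 35.5% = $43,487.50
Next $117,500 at 26.5% = $31,137.50
Remaining $42,540 at 20% = $8,508.00
Fee: $43,487.50 + $31,137.50 + $8,508.00 = $83,133.00

$83,133.00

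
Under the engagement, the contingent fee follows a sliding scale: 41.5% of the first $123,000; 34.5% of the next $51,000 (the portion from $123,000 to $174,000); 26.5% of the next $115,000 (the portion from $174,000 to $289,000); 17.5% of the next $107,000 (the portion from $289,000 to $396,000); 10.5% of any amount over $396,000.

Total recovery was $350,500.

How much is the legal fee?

$109,877.50

First $123,000 at 41.5% = $51,045.00
Next $51,000 at 34.5% = $17,595.00
Next $115,000 at 26.5% = $30,475.00
Remaining $61,500 at 17.5% = $10,762.50
Fee: $51,045.00 + $17,595.00 + $30,475.00 + $10,762.50 = $109,877.50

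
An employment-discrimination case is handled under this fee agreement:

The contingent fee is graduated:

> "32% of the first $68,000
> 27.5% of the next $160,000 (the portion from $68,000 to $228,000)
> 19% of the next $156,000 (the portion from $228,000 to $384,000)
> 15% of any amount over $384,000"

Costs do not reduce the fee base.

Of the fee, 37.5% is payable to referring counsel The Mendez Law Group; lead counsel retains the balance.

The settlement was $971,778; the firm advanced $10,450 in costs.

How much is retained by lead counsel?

$114,729.19

Fee base is the gross recovery, $971,778; costs are reimbursed separately.
First $68,000 at 32% = $21,760.00
Next $160,000 at 27.5% = $44,000.00
Next $156,000 at 19% = $29,640.00
Remaining $587,778 at 15% = $88,166.70
Fee: $21,760.00 + $44,000.00 + $29,640.00 + $88,166.70 = $183,566.70
Referral share: 37.5% of $183,566.70 = $68,837.51; lead counsel retains $183,566.70 − $68,837.51 = $114,729.19.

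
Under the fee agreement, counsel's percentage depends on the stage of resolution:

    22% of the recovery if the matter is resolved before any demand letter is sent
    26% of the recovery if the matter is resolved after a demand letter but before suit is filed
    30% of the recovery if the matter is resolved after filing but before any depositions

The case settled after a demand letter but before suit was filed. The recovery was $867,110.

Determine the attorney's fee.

$225,448.60

The matter settled after a demand letter but before suit was filed, so the 26% rate applies.
$867,110 × 26% = $225,448.60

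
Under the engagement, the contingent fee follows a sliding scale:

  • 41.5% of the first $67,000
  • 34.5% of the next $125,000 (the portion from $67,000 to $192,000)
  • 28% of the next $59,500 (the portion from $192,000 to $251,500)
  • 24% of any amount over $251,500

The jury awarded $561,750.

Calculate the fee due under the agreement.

$162,050.00

First $67,000 at 41.5% = $27,805.00
Next $125,000 at 34.5% = $43,125.00
Next $59,500 at 28% = $16,660.00
Remaining $310,250 at 24% = $74,460.00
Fee: $27,805.00 + $43,125.00 + $16,660.00 + $74,460.00 = $162,050.00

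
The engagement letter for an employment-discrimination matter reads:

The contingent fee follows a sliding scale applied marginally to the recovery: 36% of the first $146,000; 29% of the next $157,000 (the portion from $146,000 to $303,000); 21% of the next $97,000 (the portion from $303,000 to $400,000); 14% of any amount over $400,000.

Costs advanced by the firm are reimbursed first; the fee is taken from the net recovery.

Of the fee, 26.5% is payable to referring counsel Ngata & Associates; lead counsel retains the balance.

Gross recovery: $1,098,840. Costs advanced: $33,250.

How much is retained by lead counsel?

Fee base (net of costs): $1,098,840 − $33,250 = $1,065,590
First $146,000 at 36% = $52,560.00
Next $157,000 at 29% = $45,530.00
Next $97,000 at 21% = $20,370.00
Remaining $665,590 at 14% = $93,182.60
Fee: $52,560.00 + $45,530.00 + $20,370.00 + $93,182.60 = $211,642.60
Referral share: 26.5% of $211,642.60 = $56,085.29; lead counsel retains $211,642.60 − $56,085.29 = $155,557.31.

$155,557.31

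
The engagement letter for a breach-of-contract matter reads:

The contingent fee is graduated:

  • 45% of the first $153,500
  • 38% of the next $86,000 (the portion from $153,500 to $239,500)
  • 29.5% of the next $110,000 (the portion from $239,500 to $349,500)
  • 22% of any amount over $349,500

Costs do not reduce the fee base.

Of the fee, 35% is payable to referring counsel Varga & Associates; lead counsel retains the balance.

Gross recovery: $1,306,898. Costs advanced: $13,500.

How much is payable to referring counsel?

Fee base is the gross recovery, $1,306,898; costs are reimbursed separately.
First $153,500 at 45% = $69,075.00
Next $86,000 at 38% = $32,680.00
Next $110,000 at 29.5% = $32,450.00
Remaining $957,398 at 22% = $210,627.56
Fee: $69,075.00 + $32,680.00 + $32,450.00 + $210,627.56 = $344,832.56
Referral share: 35% of $344,832.56 = $120,691.40; lead counsel retains $344,832.56 − $120,691.40 = $224,141.16.

$120,691.40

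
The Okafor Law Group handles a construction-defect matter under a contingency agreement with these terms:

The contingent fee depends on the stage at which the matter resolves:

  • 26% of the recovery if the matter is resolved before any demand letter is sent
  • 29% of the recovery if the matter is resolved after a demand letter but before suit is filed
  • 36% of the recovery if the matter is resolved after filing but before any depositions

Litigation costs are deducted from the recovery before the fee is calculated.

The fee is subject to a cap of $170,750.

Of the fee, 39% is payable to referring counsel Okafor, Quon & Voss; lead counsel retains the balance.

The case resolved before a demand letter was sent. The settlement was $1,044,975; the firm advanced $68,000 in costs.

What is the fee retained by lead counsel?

$104,157.50

Fee base (net of costs): $1,044,975 − $68,000 = $976,975
The matter resolved before a demand letter was sent, so the 26% rate applies.
$976,975 × 26% = $254,013.50
$254,013.50 exceeds the $170,750 cap, so the fee is capped at $170,750.00.
Referral share: 39% of $170,750.00 = $66,592.50; lead counsel retains $170,750.00 − $66,592.50 = $104,157.50.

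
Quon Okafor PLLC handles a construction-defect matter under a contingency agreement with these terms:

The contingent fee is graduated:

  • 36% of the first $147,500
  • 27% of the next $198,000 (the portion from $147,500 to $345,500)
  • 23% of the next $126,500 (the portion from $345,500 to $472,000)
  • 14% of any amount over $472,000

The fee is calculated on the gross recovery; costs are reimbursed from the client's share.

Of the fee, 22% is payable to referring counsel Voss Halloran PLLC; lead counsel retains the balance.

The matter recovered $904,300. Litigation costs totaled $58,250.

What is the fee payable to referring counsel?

$43,158.94

Fee base is the gross recovery, $904,300; costs are reimbursed separately.
First $147,500 at 36% = $53,100.00
Next $198,000 at 27% = $53,460.00
Next $126,500 at 23% = $29,095.00
Remaining $432,300 at 14% = $60,522.00
Fee: $53,100.00 + $53,460.00 + $29,095.00 + $60,522.00 = $196,177.00
Referral share: 22% of $196,177.00 = $43,158.94; lead counsel retains $196,177.00 − $43,158.94 = $153,018.06.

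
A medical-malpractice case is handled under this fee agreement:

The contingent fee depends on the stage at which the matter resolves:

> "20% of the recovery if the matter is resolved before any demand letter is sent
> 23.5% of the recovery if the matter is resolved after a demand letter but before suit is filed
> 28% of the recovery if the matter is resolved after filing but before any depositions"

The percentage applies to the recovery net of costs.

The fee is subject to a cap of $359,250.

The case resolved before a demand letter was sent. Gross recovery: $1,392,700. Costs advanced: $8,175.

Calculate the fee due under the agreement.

Fee base (net of costs): $1,392,700 − $8,175 = $1,384,525
The matter resolved before a demand letter was sent, so the 20% rate applies.
$1,384,525 × 20% = $276,905.00
$276,905.00 is under the $359,250 cap.

$276,905.00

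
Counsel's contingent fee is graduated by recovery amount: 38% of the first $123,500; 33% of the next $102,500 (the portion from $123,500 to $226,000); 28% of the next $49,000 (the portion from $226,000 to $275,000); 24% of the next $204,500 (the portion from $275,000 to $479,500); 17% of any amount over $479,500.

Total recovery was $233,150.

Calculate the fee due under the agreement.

First $123,500 at 38% = $46,930.00
Next $102,500 at 33% = $33,825.00
Remaining $7,150 at 28% = $2,002.00
Fee: $46,930.00 + $33,825.00 + $2,002.00 = $82,757.00

$82,757.00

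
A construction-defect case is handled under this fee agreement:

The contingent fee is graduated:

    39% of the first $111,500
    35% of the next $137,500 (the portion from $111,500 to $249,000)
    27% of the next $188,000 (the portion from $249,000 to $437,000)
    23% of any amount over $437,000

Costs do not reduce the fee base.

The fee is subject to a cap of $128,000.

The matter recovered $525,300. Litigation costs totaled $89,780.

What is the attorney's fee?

Fee base is the gross recovery, $525,300; costs are reimbursed separately.
First $111,500 at 39% = $43,485.00
Next $137,500 at 35% = $48,125.00
Next $188,000 at 27% = $50,760.00
Remaining $88,300 at 23% = $20,309.00
Fee: $43,485.00 + $48,125.00 + $50,760.00 + $20,309.00 = $162,679.00
$162,679.00 exceeds the $128,000 cap, so the fee is capped at $128,000.00.

$128,000.00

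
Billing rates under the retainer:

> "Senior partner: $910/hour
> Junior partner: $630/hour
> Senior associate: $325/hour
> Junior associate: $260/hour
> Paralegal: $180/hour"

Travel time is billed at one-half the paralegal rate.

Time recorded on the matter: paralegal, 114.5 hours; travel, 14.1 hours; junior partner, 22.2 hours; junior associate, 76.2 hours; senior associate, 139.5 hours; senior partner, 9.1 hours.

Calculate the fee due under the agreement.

Senior partner: 9.1 × $910 = $8,281.00
Junior partner: 22.2 × $630 = $13,986.00
Senior associate: 139.5 × $325 = $45,337.50
Junior associate: 76.2 × $260 = $19,812.00
Paralegal: 114.5 × $180 = $20,610.00
Subtotal: $8,281.00 + $13,986.00 + $45,337.50 + $19,812.00 + $20,610.00 = $108,026.50
Travel: 14.1 × ($180 ÷ 2) = 14.1 × $90.00 = $1,269.00
Total: $108,026.50 + $1,269.00 = $109,295.50

$109,295.50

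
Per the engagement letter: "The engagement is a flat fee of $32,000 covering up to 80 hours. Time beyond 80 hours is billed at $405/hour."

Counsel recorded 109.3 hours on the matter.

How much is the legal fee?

Flat fee: $32,000.00
Excess hours: 109.3 − 80 = 29.3
Overrun: 29.3 × $405 = $11,866.50
Total: $32,000.00 + $11,866.50 = $43,866.50

$43,866.50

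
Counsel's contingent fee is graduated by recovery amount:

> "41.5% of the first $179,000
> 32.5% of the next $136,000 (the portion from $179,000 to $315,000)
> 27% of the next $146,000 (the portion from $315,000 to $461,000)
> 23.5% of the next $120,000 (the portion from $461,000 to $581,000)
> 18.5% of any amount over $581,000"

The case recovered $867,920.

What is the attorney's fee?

First $179,000 at 41.5% = $74,285.00
Next $136,000 at 32.5% = $44,200.00
Next $146,000 at 27% = $39,420.00
Next $120,000 at 23.5% = $28,200.00
Remaining $286,920 at 18.5% = $53,080.20
Fee: $74,285.00 + $44,200.00 + $39,420.00 + $28,200.00 + $53,080.20 = $239,185.20

$239,185.20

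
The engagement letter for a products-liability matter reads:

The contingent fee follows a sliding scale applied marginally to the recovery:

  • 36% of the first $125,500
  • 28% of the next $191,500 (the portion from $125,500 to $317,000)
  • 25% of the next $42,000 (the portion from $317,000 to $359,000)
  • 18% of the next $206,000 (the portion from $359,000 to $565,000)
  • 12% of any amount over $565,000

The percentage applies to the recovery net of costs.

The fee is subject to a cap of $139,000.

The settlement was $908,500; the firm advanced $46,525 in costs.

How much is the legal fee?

Fee base (net of costs): $908,500 − $46,525 = $861,975
First $125,500 at 36% = $45,180.00
Next $191,500 at 28% = $53,620.00
Next $42,000 at 25% = $10,500.00
Next $206,000 at 18% = $37,080.00
Remaining $296,975 at 12% = $35,637.00
Fee: $45,180.00 + $53,620.00 + $10,500.00 + $37,080.00 + $35,637.00 = $182,017.00
$182,017.00 exceeds the $139,000 cap, so the fee is capped at $139,000.00.

$139,000.00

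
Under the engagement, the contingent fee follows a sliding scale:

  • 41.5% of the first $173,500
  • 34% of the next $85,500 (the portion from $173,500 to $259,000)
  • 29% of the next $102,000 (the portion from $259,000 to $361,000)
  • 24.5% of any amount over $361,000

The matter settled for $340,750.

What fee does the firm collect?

First $173,500 at 41.5% = $72,002.50
Next $85,500 at 34% = $29,070.00
Remaining $81,750 at 29% = $23,707.50
Fee: $72,002.50 + $29,070.00 + $23,707.50 = $124,780.00

$124,780.00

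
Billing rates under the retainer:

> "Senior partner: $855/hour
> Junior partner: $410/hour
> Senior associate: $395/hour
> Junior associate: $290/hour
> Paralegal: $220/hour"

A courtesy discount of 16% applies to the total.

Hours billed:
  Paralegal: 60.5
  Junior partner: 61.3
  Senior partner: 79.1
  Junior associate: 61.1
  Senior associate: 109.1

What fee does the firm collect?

$140,185.08

Senior partner: 79.1 × $855 = $67,630.50
Junior partner: 61.3 × $410 = $25,133.00
Senior associate: 109.1 × $395 = $43,094.50
Junior associate: 61.1 × $290 = $17,719.00
Paralegal: 60.5 × $220 = $13,310.00
Subtotal: $166,887.00
Less 16% discount: −$26,701.92
Total: $166,887.00 − $26,701.92 = $140,185.08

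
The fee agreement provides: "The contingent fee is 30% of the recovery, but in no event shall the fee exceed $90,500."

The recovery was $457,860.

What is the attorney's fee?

30% of $457,860 = $137,358.00
That exceeds the $90,500 cap, so the fee is capped at $90,500.

$90,500.00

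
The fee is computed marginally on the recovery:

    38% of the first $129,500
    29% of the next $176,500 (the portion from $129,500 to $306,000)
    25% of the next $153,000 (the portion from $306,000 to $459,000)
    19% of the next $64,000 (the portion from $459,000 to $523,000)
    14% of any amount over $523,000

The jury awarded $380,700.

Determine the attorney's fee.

First $129,500 at 38% = $49,210.00
Next $176,500 at 29% = $51,185.00
Remaining $74,700 at 25% = $18,675.00
Fee: $49,210.00 + $51,185.00 + $18,675.00 = $119,070.00

$119,070.00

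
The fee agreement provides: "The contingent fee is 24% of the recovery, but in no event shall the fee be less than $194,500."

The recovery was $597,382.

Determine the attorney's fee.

$194,500.00

24% of $597,382 = $143,371.68
That is below the $194,500 minimum, so the minimum applies.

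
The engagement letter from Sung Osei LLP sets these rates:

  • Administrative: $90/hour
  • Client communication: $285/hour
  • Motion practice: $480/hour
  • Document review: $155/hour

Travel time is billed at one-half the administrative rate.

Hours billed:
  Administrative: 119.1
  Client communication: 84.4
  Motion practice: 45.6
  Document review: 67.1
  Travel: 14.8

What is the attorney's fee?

$67,727.50

Administrative: 119.1 × $90 = $10,719.00
Client communication: 84.4 × $285 = $24,054.00
Motion practice: 45.6 × $480 = $21,888.00
Document review: 67.1 × $155 = $10,400.50
Subtotal: $10,719.00 + $24,054.00 + $21,888.00 + $10,400.50 = $67,061.50
Travel: 14.8 × ($90 ÷ 2) = 14.8 × $45.00 = $666.00
Total: $67,061.50 + $666.00 = $67,727.50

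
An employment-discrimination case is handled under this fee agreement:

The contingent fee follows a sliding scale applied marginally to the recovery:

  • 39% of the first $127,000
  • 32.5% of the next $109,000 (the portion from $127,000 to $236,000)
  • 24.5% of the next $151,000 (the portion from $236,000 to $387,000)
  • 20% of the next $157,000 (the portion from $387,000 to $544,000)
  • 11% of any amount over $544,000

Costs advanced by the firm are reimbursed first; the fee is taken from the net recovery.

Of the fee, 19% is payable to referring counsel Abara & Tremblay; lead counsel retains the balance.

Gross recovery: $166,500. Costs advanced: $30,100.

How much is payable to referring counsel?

$9,991.15

Fee base (net of costs): $166,500 − $30,100 = $136,400
First $127,000 at 39% = $49,530.00
Remaining $9,400 at 32.5% = $3,055.00
Fee: $49,530.00 + $3,055.00 = $52,585.00
Referral share: 19% of $52,585.00 = $9,991.15; lead counsel retains $52,585.00 − $9,991.15 = $42,593.85.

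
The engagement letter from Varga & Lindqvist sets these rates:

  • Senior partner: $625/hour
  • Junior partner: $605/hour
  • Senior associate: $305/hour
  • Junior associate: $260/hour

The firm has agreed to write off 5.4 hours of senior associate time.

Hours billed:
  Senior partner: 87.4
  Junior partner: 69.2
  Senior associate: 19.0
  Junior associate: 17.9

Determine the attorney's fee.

$105,293.00

Senior partner: 87.4 × $625 = $54,625.00
Junior partner: 69.2 × $605 = $41,866.00
Senior associate: 19.0 × $305 = $5,795.00
Junior associate: 17.9 × $260 = $4,654.00
Subtotal: $106,940.00
Write-off: 5.4 × $305 = $1,647.00
Total: $106,940.00 − $1,647.00 = $105,293.00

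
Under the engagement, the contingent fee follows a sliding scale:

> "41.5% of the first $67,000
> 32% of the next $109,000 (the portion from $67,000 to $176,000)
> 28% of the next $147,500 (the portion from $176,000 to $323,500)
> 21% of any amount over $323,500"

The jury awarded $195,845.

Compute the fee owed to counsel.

$68,241.60

First $67,000 at 41.5% = $27,805.00
Next $109,000 at 32% = $34,880.00
Remaining $19,845 at 28% = $5,556.60
Fee: $27,805.00 + $34,880.00 + $5,556.60 = $68,241.60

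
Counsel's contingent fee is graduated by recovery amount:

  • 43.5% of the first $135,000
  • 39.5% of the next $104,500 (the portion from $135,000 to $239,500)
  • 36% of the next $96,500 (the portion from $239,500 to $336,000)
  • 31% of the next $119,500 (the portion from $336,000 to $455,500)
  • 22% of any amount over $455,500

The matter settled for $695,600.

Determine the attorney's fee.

First $135,000 at 43.5% = $58,725.00
Next $104,500 at 39.5% = $41,277.50
Next $96,500 at 36% = $34,740.00
Next $119,500 at 31% = $37,045.00
Remaining $240,100 at 22% = $52,822.00
Fee: $58,725.00 + $41,277.50 + $34,740.00 + $37,045.00 + $52,822.00 = $224,609.50

$224,609.50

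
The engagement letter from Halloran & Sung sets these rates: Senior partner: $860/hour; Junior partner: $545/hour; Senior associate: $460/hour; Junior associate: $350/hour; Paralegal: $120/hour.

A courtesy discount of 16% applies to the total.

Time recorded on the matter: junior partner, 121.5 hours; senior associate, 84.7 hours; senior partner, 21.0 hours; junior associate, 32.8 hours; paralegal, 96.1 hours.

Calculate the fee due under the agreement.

$122,851.26

Senior partner: 21.0 × $860 = $18,060.00
Junior partner: 121.5 × $545 = $66,217.50
Senior associate: 84.7 × $460 = $38,962.00
Junior associate: 32.8 × $350 = $11,480.00
Paralegal: 96.1 × $120 = $11,532.00
Subtotal: $146,251.50
Less 16% discount: −$23,400.24
Total: $146,251.50 − $23,400.24 = $122,851.26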